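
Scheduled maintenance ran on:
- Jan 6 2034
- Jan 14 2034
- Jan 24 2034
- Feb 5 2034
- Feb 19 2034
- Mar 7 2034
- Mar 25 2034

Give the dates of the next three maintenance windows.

Intervals are 8, 10, 12, 14, 16, 18 days — an arithmetic progression with common difference 2.
Next gap: 20 days. Mar 25 2034 + 20 days = Apr 14 2034.
Next gap: 22 days. Apr 14 2034 + 22 days = May 6 2034.
Next gap: 24 days. May 6 2034 + 24 days = May 30 2034.

Apr 14 2034, May 6 2034, May 30 2034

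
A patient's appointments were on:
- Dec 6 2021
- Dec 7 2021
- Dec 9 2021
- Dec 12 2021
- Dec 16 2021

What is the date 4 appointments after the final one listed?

Jan 11 2022

The spacing grows by 1 each time: 1, 2, 3, 4 days.
Next gap: 5 days. Dec 16 2021 + 5 days = Dec 21 2021.
Next gap: 6 days. Dec 21 2021 + 6 days = Dec 27 2021.
Next gap: 7 days. Dec 27 2021 + 7 days = Jan 3 2022.
Next gap: 8 days. Jan 3 2022 + 8 days = Jan 11 2022.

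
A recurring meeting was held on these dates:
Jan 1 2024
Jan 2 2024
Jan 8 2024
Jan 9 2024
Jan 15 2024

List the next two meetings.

Jan 16 2024, Jan 22 2024

Every event lands on a Monday or Tuesday (gaps cycle 1, 6, 1, 6).
So the schedule is: every Monday and Tuesday.
Next Tuesday: Jan 16 2024.
Next Monday: Jan 22 2024.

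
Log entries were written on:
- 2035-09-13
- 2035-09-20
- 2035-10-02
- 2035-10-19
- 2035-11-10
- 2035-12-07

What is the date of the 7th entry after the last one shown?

2036-10-31

Gaps: 7, 12, 17, 22, 27 days — each gap is 5 larger than the previous one.
Next gap: 32 days. 2035-12-07 + 32 days = 2036-01-08.
Next gap: 37 days. 2036-01-08 + 37 days = 2036-02-14.
Next gap: 42 days. 2036-02-14 + 42 days = 2036-03-27.
Next gap: 47 days. 2036-03-27 + 47 days = 2036-05-13.
Next gap: 52 days. 2036-05-13 + 52 days = 2036-07-04.
Next gap: 57 days. 2036-07-04 + 57 days = 2036-08-30.
Next gap: 62 days. 2036-08-30 + 62 days = 2036-10-31.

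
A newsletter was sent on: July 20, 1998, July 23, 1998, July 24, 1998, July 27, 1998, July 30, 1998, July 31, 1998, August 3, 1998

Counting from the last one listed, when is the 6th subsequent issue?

August 17, 1998

Every event lands on a Monday or Thursday or Friday (gaps cycle 3, 1, 3, 3, 1, 3).
So the schedule is: every Monday, Thursday and Friday.
Next Thursday: August 6, 1998.
Next Friday: August 7, 1998.
Next Monday: August 10, 1998.
The following Thursday is August 13, 1998.
Next Friday: August 14, 1998.
The following Monday is August 17, 1998.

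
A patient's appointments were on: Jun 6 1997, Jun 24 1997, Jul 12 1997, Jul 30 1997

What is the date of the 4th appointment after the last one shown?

Oct 10 1997

The spacing is 18, 18, 18 days — always 18 days.
Jul 30 1997 + 18 days = Aug 17 1997.
Aug 17 1997 + 18 days = Sep 4 1997.
Sep 4 1997 + 18 days = Sep 22 1997.
Sep 22 1997 + 18 days = Oct 10 1997.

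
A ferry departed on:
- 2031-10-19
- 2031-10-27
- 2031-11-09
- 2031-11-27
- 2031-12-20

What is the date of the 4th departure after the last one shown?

The spacing grows by 5 each time: 8, 13, 18, 23 days.
Next gap: 28 days. 2031-12-20 + 28 days = 2032-01-17.
Next gap: 33 days. 2032-01-17 + 33 days = 2032-02-19.
Next gap: 38 days. 2032-02-19 + 38 days = 2032-03-28.
Next gap: 43 days. 2032-03-28 + 43 days = 2032-05-10.

2032-05-10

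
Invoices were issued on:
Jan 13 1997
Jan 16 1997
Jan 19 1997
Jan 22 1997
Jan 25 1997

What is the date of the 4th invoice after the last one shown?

Feb 6 1997

The spacing is 3, 3, 3, 3 days — always 3 days.
Jan 25 1997 + 3 days = Jan 28 1997.
Jan 28 1997 + 3 days = Jan 31 1997.
Jan 31 1997 + 3 days = Feb 3 1997.
Feb 3 1997 + 3 days = Feb 6 1997.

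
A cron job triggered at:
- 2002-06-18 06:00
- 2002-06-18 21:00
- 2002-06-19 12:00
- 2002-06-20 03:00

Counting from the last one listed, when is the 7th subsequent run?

Gaps: 15, 15, 15 hours — each event is 15 hours after the previous one.
2002-06-20 03:00 + 15 h = 2002-06-20 18:00.
2002-06-20 18:00 + 15 h = 2002-06-21 09:00.
2002-06-21 09:00 + 15 h = 2002-06-22 00:00.
2002-06-22 00:00 + 15 h = 2002-06-22 15:00.
2002-06-22 15:00 + 15 h = 2002-06-23 06:00.
2002-06-23 06:00 + 15 h = 2002-06-23 21:00.
2002-06-23 21:00 + 15 h = 2002-06-24 12:00.

2002-06-24 12:00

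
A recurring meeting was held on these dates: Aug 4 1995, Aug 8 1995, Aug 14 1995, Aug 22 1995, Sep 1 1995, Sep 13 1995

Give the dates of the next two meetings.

Sep 27 1995, Oct 13 1995

Intervals are 4, 6, 8, 10, 12 days — an arithmetic progression with common difference 2.
Next gap: 14 days. Sep 13 1995 + 14 days = Sep 27 1995.
Next gap: 16 days. Sep 27 1995 + 16 days = Oct 13 1995.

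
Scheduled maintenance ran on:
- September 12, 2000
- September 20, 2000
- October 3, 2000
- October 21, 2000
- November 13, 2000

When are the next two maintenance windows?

December 11, 2000; January 13, 2001

Gaps: 8, 13, 18, 23 days — each gap is 5 larger than the previous one.
Next gap: 28 days. November 13, 2000 + 28 days = December 11, 2000.
Next gap: 33 days. December 11, 2000 + 33 days = January 13, 2001.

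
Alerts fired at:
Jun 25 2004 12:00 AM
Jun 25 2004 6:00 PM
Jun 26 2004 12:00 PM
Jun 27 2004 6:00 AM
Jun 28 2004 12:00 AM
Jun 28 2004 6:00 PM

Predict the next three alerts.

The interval is a steady 18 hours (18, 18, 18, 18, 18).
Jun 28 2004 6:00 PM + 18 h = Jun 29 2004 12:00 PM.
Jun 29 2004 12:00 PM + 18 h = Jun 30 2004 6:00 AM.
Jun 30 2004 6:00 AM + 18 h = Jul 1 2004 12:00 AM.

Jun 29 2004 12:00 PM, Jun 30 2004 6:00 AM, Jul 1 2004 12:00 AM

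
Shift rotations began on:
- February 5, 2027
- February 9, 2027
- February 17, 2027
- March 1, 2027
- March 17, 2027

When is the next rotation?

The spacing grows by 4 each time: 4, 8, 12, 16 days.
Next gap: 20 days. March 17, 2027 + 20 days = April 6, 2027.

April 6, 2027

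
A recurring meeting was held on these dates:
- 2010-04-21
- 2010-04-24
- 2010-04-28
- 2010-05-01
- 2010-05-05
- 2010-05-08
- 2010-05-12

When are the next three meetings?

Gaps: 3, 4, 3, 4, 3, 4 days — not constant, but cyclic with period 2.
The events fall on every Wednesday and Saturday.
The following Saturday is 2010-05-15.
Next Wednesday: 2010-05-19.
The following Saturday is 2010-05-22.

2010-05-15, 2010-05-19, 2010-05-22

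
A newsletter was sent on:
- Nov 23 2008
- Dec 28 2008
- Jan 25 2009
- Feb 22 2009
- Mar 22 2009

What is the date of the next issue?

All dates are Sundays, 35, 28, 28, 28 days apart.
Specifically, the 4th Sunday of each month.
April 2009 — 4th Sunday is Apr 26 2009.

Apr 26 2009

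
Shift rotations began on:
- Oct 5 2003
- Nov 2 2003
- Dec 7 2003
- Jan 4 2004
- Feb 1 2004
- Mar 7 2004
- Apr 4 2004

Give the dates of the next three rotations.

May 2 2004, Jun 6 2004, Jul 4 2004

These are Sundays at 28- or 35-day spacing (28, 35, 28, 28, 35, 28).
The pattern: 1st Sunday of the month.
May 2004 — 1st Sunday is May 2 2004.
1st Sunday of June 2004: Jun 6 2004.
July 2004 — 1st Sunday is Jul 4 2004.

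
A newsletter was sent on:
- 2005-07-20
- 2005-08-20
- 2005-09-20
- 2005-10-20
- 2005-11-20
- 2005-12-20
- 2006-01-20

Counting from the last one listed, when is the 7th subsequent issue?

Gaps: 31, 31, 30, 31, 30, 31 days — not constant. Every event is on the 20th of the month.
Pattern: the 20th of each month.
February 2006: 2006-02-20.
Next: March 2006 → 2006-03-20.
April 2006: 2006-04-20.
May 2006: 2006-05-20.
June 2006: 2006-06-20.
July 2006: 2006-07-20.
August 2006: 2006-08-20.

2006-08-20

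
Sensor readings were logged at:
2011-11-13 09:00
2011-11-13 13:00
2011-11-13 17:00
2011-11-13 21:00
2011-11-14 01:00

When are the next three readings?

2011-11-14 05:00, 2011-11-14 09:00, 2011-11-14 13:00

The interval is a steady 4 hours (4, 4, 4, 4).
2011-11-14 01:00 + 4 h = 2011-11-14 05:00.
2011-11-14 05:00 + 4 h = 2011-11-14 09:00.
2011-11-14 09:00 + 4 h = 2011-11-14 13:00.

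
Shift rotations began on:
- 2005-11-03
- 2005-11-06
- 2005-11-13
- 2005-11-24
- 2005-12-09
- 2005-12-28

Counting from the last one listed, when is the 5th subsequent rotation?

Gaps: 3, 7, 11, 15, 19 days — each gap is 4 larger than the previous one.
Next gap: 23 days. 2005-12-28 + 23 days = 2006-01-20.
Next gap: 27 days. 2006-01-20 + 27 days = 2006-02-16.
Next gap: 31 days. 2006-02-16 + 31 days = 2006-03-19.
Next gap: 35 days. 2006-03-19 + 35 days = 2006-04-23.
Next gap: 39 days. 2006-04-23 + 39 days = 2006-06-01.

2006-06-01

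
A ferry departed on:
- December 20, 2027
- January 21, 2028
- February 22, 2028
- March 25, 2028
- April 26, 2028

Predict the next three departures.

May 28, 2028; June 29, 2028; July 31, 2028

Gaps between consecutive events: 32, 32, 32, 32 days — a constant 32-day interval.
April 26, 2028 + 32 days = May 28, 2028.
May 28, 2028 + 32 days = June 29, 2028.
June 29, 2028 + 32 days = July 31, 2028.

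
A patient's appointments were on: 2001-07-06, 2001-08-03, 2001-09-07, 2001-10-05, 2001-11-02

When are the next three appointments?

2001-12-07, 2002-01-04, 2002-02-01

All dates are Fridays, 28, 35, 28, 28 days apart.
Specifically, the 1st Friday of each month.
1st Friday of December 2001: 2001-12-07.
1st Friday of January 2002: 2002-01-04.
1st Friday of February 2002: 2002-02-01.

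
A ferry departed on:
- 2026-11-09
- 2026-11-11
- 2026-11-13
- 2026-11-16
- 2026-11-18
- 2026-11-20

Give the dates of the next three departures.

The gap pattern 2, 2, 3, 2, 2 repeats every 3 events.
These are the Mondays, Wednesdays and Fridays of each week.
Next Monday: 2026-11-23.
Next Wednesday: 2026-11-25.
Next Friday: 2026-11-27.

2026-11-23, 2026-11-25, 2026-11-27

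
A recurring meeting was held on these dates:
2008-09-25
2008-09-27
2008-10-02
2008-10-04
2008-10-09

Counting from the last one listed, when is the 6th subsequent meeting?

2008-10-30

Gaps: 2, 5, 2, 5 days — not constant, but cyclic with period 2.
The events fall on every Thursday and Saturday.
Next Saturday: 2008-10-11.
The following Thursday is 2008-10-16.
Next Saturday: 2008-10-18.
The following Thursday is 2008-10-23.
Next Saturday: 2008-10-25.
Next Thursday: 2008-10-30.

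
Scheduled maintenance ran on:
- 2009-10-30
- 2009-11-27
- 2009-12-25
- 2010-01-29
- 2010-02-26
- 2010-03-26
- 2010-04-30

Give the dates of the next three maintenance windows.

All Fridays; the gaps (28, 28, 35, 28, 28, 35) vary with month length.
This is the last Friday of each month.
Last Friday of May 2010: 2010-05-28.
Last Friday of June 2010: 2010-06-25.
July 2010 ends with Friday 2010-07-30.

2010-05-28, 2010-06-25, 2010-07-30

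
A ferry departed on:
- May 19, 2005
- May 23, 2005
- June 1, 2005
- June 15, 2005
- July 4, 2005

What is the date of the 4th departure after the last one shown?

November 7, 2005

Intervals are 4, 9, 14, 19 days — an arithmetic progression with common difference 5.
Next gap: 24 days. July 4, 2005 + 24 days = July 28, 2005.
Next gap: 29 days. July 28, 2005 + 29 days = August 26, 2005.
Next gap: 34 days. August 26, 2005 + 34 days = September 29, 2005.
Next gap: 39 days. September 29, 2005 + 39 days = November 7, 2005.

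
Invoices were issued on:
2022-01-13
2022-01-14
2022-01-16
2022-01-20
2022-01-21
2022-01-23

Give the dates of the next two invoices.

2022-01-27, 2022-01-28

Gaps: 1, 2, 4, 1, 2 days — not constant, but cyclic with period 3.
The events fall on every Thursday, Friday and Sunday.
Next Thursday: 2022-01-27.
Next Friday: 2022-01-28.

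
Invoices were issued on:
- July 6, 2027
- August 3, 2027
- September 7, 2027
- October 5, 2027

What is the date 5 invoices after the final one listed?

March 7, 2028

These are Tuesdays at 28- or 35-day spacing (28, 35, 28).
The pattern: 1st Tuesday of the month.
1st Tuesday of November 2027: November 2, 2027.
1st Tuesday of December 2027: December 7, 2027.
1st Tuesday of January 2028: January 4, 2028.
February 2028 — 1st Tuesday is February 1, 2028.
March 2028 — 1st Tuesday is March 7, 2028.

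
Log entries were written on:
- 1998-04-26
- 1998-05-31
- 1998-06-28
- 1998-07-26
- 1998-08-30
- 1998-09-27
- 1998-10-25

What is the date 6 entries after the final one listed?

1999-04-25

All Sundays; the gaps (35, 28, 28, 35, 28, 28) vary with month length.
This is the last Sunday of each month.
Last Sunday of November 1998: 1998-11-29.
Last Sunday of December 1998: 1998-12-27.
Last Sunday of January 1999: 1999-01-31.
Last Sunday of February 1999: 1999-02-28.
Last Sunday of March 1999: 1999-03-28.
Last Sunday of April 1999: 1999-04-25.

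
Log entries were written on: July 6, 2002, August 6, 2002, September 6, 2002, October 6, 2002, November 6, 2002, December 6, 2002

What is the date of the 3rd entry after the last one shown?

March 6, 2003

Each date is the 6th; the gaps (31, 31, 30, 31, 30) track the month lengths.
The rule is the 6th of each month.
January 2003: January 6, 2003.
February 2003: February 6, 2003.
March 2003: March 6, 2003.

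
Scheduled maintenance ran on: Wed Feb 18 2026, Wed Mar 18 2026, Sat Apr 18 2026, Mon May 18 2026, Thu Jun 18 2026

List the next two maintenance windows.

Gaps: 28, 31, 30, 31 days — not constant. Every event is on the 18th of the month.
Pattern: the 18th of each month.
July 2026: Sat Jul 18 2026.
Next: August 2026 → Tue Aug 18 2026.

Sat Jul 18 2026, Tue Aug 18 2026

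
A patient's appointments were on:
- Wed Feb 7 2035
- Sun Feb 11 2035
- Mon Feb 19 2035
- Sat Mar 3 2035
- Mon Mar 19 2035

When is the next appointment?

Gaps: 4, 8, 12, 16 days — each gap is 4 larger than the previous one.
Next gap: 20 days. Mon Mar 19 2035 + 20 days = Sun Apr 8 2035.

Sun Apr 8 2035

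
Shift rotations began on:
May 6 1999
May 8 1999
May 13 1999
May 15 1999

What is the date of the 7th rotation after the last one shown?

Jun 10 1999

The gap pattern 2, 5, 2 repeats every 2 events.
These are the Thursdays and Saturdays of each week.
Next Thursday: May 20 1999.
Next Saturday: May 22 1999.
Next Thursday: May 27 1999.
The following Saturday is May 29 1999.
The following Thursday is Jun 3 1999.
Next Saturday: Jun 5 1999.
Next Thursday: Jun 10 1999.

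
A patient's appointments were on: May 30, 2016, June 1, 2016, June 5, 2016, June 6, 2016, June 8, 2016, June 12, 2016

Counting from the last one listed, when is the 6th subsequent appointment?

Gaps: 2, 4, 1, 2, 4 days — not constant, but cyclic with period 3.
The events fall on every Monday, Wednesday and Sunday.
Next Monday: June 13, 2016.
The following Wednesday is June 15, 2016.
The following Sunday is June 19, 2016.
The following Monday is June 20, 2016.
Next Wednesday: June 22, 2016.
Next Sunday: June 26, 2016.

June 26, 2016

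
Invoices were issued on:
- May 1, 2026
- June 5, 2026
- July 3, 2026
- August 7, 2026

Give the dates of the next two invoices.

Gaps: 35, 28, 35 days — a mix of 28 and 35. Every date is a Friday.
Each is the 1st Friday of its month.
September 2026 — 1st Friday is September 4, 2026.
1st Friday of October 2026: October 2, 2026.

September 4, 2026; October 2, 2026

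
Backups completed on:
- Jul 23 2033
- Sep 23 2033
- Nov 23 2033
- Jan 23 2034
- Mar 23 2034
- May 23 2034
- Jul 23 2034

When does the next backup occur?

Gaps: 62, 61, 61, 59, 61, 61 days — not constant. Every event is on the 23rd of the month.
Pattern: the 23rd of every 2 months.
September 2034: Sep 23 2034.

Sep 23 2034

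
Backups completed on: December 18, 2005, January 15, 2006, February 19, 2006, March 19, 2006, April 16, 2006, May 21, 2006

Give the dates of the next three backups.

June 18, 2006; July 16, 2006; August 20, 2006

All dates are Sundays, 28, 35, 28, 28, 35 days apart.
Specifically, the 3rd Sunday of each month.
June 2006 — 3rd Sunday is June 18, 2006.
3rd Sunday of July 2006: July 16, 2006.
3rd Sunday of August 2006: August 20, 2006.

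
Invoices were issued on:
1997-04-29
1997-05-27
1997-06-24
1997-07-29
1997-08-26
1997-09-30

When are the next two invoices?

All Tuesdays; the gaps (28, 28, 35, 28, 35) vary with month length.
This is the last Tuesday of each month.
Last Tuesday of October 1997: 1997-10-28.
Last Tuesday of November 1997: 1997-11-25.

1997-10-28, 1997-11-25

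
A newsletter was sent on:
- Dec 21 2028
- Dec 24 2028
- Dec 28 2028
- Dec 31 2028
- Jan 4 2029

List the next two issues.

Jan 7 2029, Jan 11 2029

The gap pattern 3, 4, 3, 4 repeats every 2 events.
These are the Thursdays and Sundays of each week.
Next Sunday: Jan 7 2029.
Next Thursday: Jan 11 2029.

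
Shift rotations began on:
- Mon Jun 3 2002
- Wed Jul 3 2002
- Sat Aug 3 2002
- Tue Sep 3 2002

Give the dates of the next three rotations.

Thu Oct 3 2002, Sun Nov 3 2002, Tue Dec 3 2002

The day-of-month is always 3 (30, 31, 31 days between events).
So this recurs on the 3rd of each month.
October 2002: Thu Oct 3 2002.
November 2002: Sun Nov 3 2002.
December 2002: Tue Dec 3 2002.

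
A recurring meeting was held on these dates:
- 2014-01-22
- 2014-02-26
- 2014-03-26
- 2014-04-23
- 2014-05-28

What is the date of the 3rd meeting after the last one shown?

2014-08-27

These are Wednesdays at 28- or 35-day spacing (35, 28, 28, 35).
The pattern: 4th Wednesday of the month.
4th Wednesday of June 2014: 2014-06-25.
4th Wednesday of July 2014: 2014-07-23.
August 2014 — 4th Wednesday is 2014-08-27.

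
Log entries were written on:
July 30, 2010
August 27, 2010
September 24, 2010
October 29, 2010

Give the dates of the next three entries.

These are Fridays with 28, 28, 35-day gaps.
Each is the final Friday of its month — July 30, 2010 is past the 28th, so '4th Friday' doesn't fit.
Last Friday of November 2010: November 26, 2010.
Last Friday of December 2010: December 31, 2010.
January 2011 ends with Friday January 28, 2011.

November 26, 2010; December 31, 2010; January 28, 2011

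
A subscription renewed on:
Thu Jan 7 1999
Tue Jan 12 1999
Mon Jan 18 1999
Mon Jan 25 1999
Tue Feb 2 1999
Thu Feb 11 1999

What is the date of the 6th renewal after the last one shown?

Tue Apr 27 1999

The spacing grows by 1 each time: 5, 6, 7, 8, 9 days.
Next gap: 10 days. Thu Feb 11 1999 + 10 days = Sun Feb 21 1999.
Next gap: 11 days. Sun Feb 21 1999 + 11 days = Thu Mar 4 1999.
Next gap: 12 days. Thu Mar 4 1999 + 12 days = Tue Mar 16 1999.
Next gap: 13 days. Tue Mar 16 1999 + 13 days = Mon Mar 29 1999.
Next gap: 14 days. Mon Mar 29 1999 + 14 days = Mon Apr 12 1999.
Next gap: 15 days. Mon Apr 12 1999 + 15 days = Tue Apr 27 1999.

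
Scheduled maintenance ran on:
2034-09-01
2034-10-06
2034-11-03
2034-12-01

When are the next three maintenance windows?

2035-01-05, 2035-02-02, 2035-03-02

Gaps: 35, 28, 28 days — a mix of 28 and 35. Every date is a Friday.
Each is the 1st Friday of its month.
1st Friday of January 2035: 2035-01-05.
1st Friday of February 2035: 2035-02-02.
1st Friday of March 2035: 2035-03-02.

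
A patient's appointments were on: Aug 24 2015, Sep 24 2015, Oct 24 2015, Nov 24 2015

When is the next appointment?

Dec 24 2015

Gaps: 31, 30, 31 days — not constant. Every event is on the 24th of the month.
Pattern: the 24th of each month.
December 2015: Dec 24 2015.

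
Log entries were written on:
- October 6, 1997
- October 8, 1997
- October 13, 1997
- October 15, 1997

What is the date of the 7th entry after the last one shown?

Gaps: 2, 5, 2 days — not constant, but cyclic with period 2.
The events fall on every Monday and Wednesday.
The following Monday is October 20, 1997.
Next Wednesday: October 22, 1997.
The following Monday is October 27, 1997.
The following Wednesday is October 29, 1997.
Next Monday: November 3, 1997.
The following Wednesday is November 5, 1997.
The following Monday is November 10, 1997.

November 10, 1997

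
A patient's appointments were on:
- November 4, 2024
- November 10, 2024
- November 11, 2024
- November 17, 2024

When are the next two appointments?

Gaps: 6, 1, 6 days — not constant, but cyclic with period 2.
The events fall on every Monday and Sunday.
The following Monday is November 18, 2024.
Next Sunday: November 24, 2024.

November 18, 2024; November 24, 2024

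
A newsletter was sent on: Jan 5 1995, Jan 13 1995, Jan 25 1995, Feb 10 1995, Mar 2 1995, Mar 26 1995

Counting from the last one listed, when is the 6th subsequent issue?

Intervals are 8, 12, 16, 20, 24 days — an arithmetic progression with common difference 4.
Next gap: 28 days. Mar 26 1995 + 28 days = Apr 23 1995.
Next gap: 32 days. Apr 23 1995 + 32 days = May 25 1995.
Next gap: 36 days. May 25 1995 + 36 days = Jun 30 1995.
Next gap: 40 days. Jun 30 1995 + 40 days = Aug 9 1995.
Next gap: 44 days. Aug 9 1995 + 44 days = Sep 22 1995.
Next gap: 48 days. Sep 22 1995 + 48 days = Nov 9 1995.

Nov 9 1995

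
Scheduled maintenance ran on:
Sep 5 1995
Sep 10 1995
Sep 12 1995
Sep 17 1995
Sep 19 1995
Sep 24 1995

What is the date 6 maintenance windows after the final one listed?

The gap pattern 5, 2, 5, 2, 5 repeats every 2 events.
These are the Tuesdays and Sundays of each week.
Next Tuesday: Sep 26 1995.
Next Sunday: Oct 1 1995.
Next Tuesday: Oct 3 1995.
The following Sunday is Oct 8 1995.
The following Tuesday is Oct 10 1995.
The following Sunday is Oct 15 1995.

Oct 15 1995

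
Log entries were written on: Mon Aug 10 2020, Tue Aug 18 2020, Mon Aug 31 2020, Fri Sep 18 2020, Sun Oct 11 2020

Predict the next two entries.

Intervals are 8, 13, 18, 23 days — an arithmetic progression with common difference 5.
Next gap: 28 days. Sun Oct 11 2020 + 28 days = Sun Nov 8 2020.
Next gap: 33 days. Sun Nov 8 2020 + 33 days = Fri Dec 11 2020.

Sun Nov 8 2020, Fri Dec 11 2020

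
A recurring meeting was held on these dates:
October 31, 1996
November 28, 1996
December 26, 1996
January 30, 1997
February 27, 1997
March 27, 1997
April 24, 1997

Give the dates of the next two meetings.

These are Thursdays with 28, 28, 35, 28, 28, 28-day gaps.
Each is the final Thursday of its month — October 31, 1996 is past the 28th, so '4th Thursday' doesn't fit.
May 1997 ends with Thursday May 29, 1997.
June 1997 ends with Thursday June 26, 1997.

May 29, 1997; June 26, 1997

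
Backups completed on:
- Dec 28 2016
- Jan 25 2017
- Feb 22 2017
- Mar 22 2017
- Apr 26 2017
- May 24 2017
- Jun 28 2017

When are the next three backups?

All dates are Wednesdays, 28, 28, 28, 35, 28, 35 days apart.
Specifically, the 4th Wednesday of each month.
July 2017 — 4th Wednesday is Jul 26 2017.
August 2017 — 4th Wednesday is Aug 23 2017.
September 2017 — 4th Wednesday is Sep 27 2017.

Jul 26 2017, Aug 23 2017, Sep 27 2017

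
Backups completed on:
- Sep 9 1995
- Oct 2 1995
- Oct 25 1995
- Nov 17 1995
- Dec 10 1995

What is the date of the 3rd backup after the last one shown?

Every event comes 23 days after the last (23, 23, 23, 23).
Dec 10 1995 + 23 days = Jan 2 1996.
Jan 2 1996 + 23 days = Jan 25 1996.
Jan 25 1996 + 23 days = Feb 17 1996.

Feb 17 1996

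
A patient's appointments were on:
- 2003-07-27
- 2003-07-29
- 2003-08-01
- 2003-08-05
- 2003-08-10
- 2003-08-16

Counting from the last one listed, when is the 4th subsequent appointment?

2003-09-19

Intervals are 2, 3, 4, 5, 6 days — an arithmetic progression with common difference 1.
Next gap: 7 days. 2003-08-16 + 7 days = 2003-08-23.
Next gap: 8 days. 2003-08-23 + 8 days = 2003-08-31.
Next gap: 9 days. 2003-08-31 + 9 days = 2003-09-09.
Next gap: 10 days. 2003-09-09 + 10 days = 2003-09-19.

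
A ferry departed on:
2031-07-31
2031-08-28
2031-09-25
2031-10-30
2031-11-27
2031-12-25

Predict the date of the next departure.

2032-01-29

Every date is a Thursday; gaps 28, 28, 35, 28, 28 days.
Each is the last Thursday of its month (at least one falls on the 29th or later, ruling out '4th Thursday').
Last Thursday of January 2032: 2032-01-29.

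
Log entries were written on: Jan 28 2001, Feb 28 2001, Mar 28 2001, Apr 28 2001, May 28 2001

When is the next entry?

Gaps: 31, 28, 31, 30 days — not constant. Every event is on the 28th of the month.
Pattern: the 28th of each month.
June 2001: Jun 28 2001.

Jun 28 2001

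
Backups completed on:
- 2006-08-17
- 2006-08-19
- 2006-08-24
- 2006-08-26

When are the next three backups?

2006-08-31, 2006-09-02, 2006-09-07

Every event lands on a Thursday or Saturday (gaps cycle 2, 5, 2).
So the schedule is: every Thursday and Saturday.
Next Thursday: 2006-08-31.
Next Saturday: 2006-09-02.
Next Thursday: 2006-09-07.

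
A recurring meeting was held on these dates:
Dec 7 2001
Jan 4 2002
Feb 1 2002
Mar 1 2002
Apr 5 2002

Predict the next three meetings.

May 3 2002, Jun 7 2002, Jul 5 2002

Gaps: 28, 28, 28, 35 days — a mix of 28 and 35. Every date is a Friday.
Each is the 1st Friday of its month.
May 2002 — 1st Friday is May 3 2002.
June 2002 — 1st Friday is Jun 7 2002.
1st Friday of July 2002: Jul 5 2002.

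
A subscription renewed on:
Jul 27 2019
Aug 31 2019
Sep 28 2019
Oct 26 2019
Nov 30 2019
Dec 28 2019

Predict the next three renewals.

Jan 25 2020, Feb 29 2020, Mar 28 2020

These are Saturdays with 35, 28, 28, 35, 28-day gaps.
Each is the final Saturday of its month — Aug 31 2019 is past the 28th, so '4th Saturday' doesn't fit.
Last Saturday of January 2020: Jan 25 2020.
Last Saturday of February 2020: Feb 29 2020.
Last Saturday of March 2020: Mar 28 2020.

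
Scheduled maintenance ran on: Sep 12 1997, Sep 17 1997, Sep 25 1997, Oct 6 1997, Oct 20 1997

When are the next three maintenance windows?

Gaps: 5, 8, 11, 14 days — each gap is 3 larger than the previous one.
Next gap: 17 days. Oct 20 1997 + 17 days = Nov 6 1997.
Next gap: 20 days. Nov 6 1997 + 20 days = Nov 26 1997.
Next gap: 23 days. Nov 26 1997 + 23 days = Dec 19 1997.

Nov 6 1997, Nov 26 1997, Dec 19 1997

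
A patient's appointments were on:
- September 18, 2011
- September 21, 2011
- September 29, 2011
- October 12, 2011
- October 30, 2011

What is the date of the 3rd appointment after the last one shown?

January 22, 2012

Gaps: 3, 8, 13, 18 days — each gap is 5 larger than the previous one.
Next gap: 23 days. October 30, 2011 + 23 days = November 22, 2011.
Next gap: 28 days. November 22, 2011 + 28 days = December 20, 2011.
Next gap: 33 days. December 20, 2011 + 33 days = January 22, 2012.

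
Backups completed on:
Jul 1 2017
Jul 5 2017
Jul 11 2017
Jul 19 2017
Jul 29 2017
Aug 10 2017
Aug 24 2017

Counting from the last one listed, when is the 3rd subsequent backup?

Intervals are 4, 6, 8, 10, 12, 14 days — an arithmetic progression with common difference 2.
Next gap: 16 days. Aug 24 2017 + 16 days = Sep 9 2017.
Next gap: 18 days. Sep 9 2017 + 18 days = Sep 27 2017.
Next gap: 20 days. Sep 27 2017 + 20 days = Oct 17 2017.

Oct 17 2017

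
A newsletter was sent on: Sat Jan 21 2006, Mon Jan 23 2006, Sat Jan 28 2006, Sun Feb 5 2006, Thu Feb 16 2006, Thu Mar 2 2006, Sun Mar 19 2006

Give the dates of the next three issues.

Sat Apr 8 2006, Mon May 1 2006, Sat May 27 2006

The spacing grows by 3 each time: 2, 5, 8, 11, 14, 17 days.
Next gap: 20 days. Sun Mar 19 2006 + 20 days = Sat Apr 8 2006.
Next gap: 23 days. Sat Apr 8 2006 + 23 days = Mon May 1 2006.
Next gap: 26 days. Mon May 1 2006 + 26 days = Sat May 27 2006.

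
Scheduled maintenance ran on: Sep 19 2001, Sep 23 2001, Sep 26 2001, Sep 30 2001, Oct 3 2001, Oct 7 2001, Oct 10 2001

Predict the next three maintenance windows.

Gaps: 4, 3, 4, 3, 4, 3 days — not constant, but cyclic with period 2.
The events fall on every Wednesday and Sunday.
The following Sunday is Oct 14 2001.
The following Wednesday is Oct 17 2001.
The following Sunday is Oct 21 2001.

Oct 14 2001, Oct 17 2001, Oct 21 2001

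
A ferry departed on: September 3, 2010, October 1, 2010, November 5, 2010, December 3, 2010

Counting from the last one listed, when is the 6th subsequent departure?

All dates are Fridays, 28, 35, 28 days apart.
Specifically, the 1st Friday of each month.
1st Friday of January 2011: January 7, 2011.
February 2011 — 1st Friday is February 4, 2011.
1st Friday of March 2011: March 4, 2011.
April 2011 — 1st Friday is April 1, 2011.
1st Friday of May 2011: May 6, 2011.
June 2011 — 1st Friday is June 3, 2011.

June 3, 2011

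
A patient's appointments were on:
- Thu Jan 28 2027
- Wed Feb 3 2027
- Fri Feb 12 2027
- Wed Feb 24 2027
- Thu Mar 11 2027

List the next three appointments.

Intervals are 6, 9, 12, 15 days — an arithmetic progression with common difference 3.
Next gap: 18 days. Thu Mar 11 2027 + 18 days = Mon Mar 29 2027.
Next gap: 21 days. Mon Mar 29 2027 + 21 days = Mon Apr 19 2027.
Next gap: 24 days. Mon Apr 19 2027 + 24 days = Thu May 13 2027.

Mon Mar 29 2027, Mon Apr 19 2027, Thu May 13 2027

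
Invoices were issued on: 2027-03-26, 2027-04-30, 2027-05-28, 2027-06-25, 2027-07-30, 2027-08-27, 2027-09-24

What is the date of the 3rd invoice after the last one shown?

2027-12-31

All Fridays; the gaps (35, 28, 28, 35, 28, 28) vary with month length.
This is the last Friday of each month.
October 2027 ends with Friday 2027-10-29.
November 2027 ends with Friday 2027-11-26.
Last Friday of December 2027: 2027-12-31.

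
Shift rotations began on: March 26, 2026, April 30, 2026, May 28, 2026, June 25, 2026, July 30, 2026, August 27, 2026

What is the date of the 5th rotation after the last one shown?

January 28, 2027

These are Thursdays with 35, 28, 28, 35, 28-day gaps.
Each is the final Thursday of its month — April 30, 2026 is past the 28th, so '4th Thursday' doesn't fit.
September 2026 ends with Thursday September 24, 2026.
Last Thursday of October 2026: October 29, 2026.
Last Thursday of November 2026: November 26, 2026.
Last Thursday of December 2026: December 31, 2026.
January 2027 ends with Thursday January 28, 2027.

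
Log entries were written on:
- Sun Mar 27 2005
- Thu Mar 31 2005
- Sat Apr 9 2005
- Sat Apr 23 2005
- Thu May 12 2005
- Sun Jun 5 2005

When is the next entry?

The spacing grows by 5 each time: 4, 9, 14, 19, 24 days.
Next gap: 29 days. Sun Jun 5 2005 + 29 days = Mon Jul 4 2005.

Mon Jul 4 2005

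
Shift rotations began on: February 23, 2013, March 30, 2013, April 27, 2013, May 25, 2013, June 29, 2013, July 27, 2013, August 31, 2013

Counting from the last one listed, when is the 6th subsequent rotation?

February 22, 2014

All Saturdays; the gaps (35, 28, 28, 35, 28, 35) vary with month length.
This is the last Saturday of each month.
Last Saturday of September 2013: September 28, 2013.
Last Saturday of October 2013: October 26, 2013.
Last Saturday of November 2013: November 30, 2013.
December 2013 ends with Saturday December 28, 2013.
January 2014 ends with Saturday January 25, 2014.
February 2014 ends with Saturday February 22, 2014.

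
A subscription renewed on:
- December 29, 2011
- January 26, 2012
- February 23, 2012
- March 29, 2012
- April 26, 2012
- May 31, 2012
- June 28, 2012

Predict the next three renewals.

July 26, 2012; August 30, 2012; September 27, 2012

These are Thursdays with 28, 28, 35, 28, 35, 28-day gaps.
Each is the final Thursday of its month — December 29, 2011 is past the 28th, so '4th Thursday' doesn't fit.
July 2012 ends with Thursday July 26, 2012.
Last Thursday of August 2012: August 30, 2012.
Last Thursday of September 2012: September 27, 2012.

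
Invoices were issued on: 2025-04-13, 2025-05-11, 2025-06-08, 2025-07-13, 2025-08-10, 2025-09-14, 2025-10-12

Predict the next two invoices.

2025-11-09, 2025-12-14

These are Sundays at 28- or 35-day spacing (28, 28, 35, 28, 35, 28).
The pattern: 2nd Sunday of the month.
November 2025 — 2nd Sunday is 2025-11-09.
December 2025 — 2nd Sunday is 2025-12-14.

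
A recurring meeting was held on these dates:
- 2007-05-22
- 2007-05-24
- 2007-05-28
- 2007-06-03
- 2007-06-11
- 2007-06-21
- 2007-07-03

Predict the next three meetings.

2007-07-17, 2007-08-02, 2007-08-20

Gaps: 2, 4, 6, 8, 10, 12 days — each gap is 2 larger than the previous one.
Next gap: 14 days. 2007-07-03 + 14 days = 2007-07-17.
Next gap: 16 days. 2007-07-17 + 16 days = 2007-08-02.
Next gap: 18 days. 2007-08-02 + 18 days = 2007-08-20.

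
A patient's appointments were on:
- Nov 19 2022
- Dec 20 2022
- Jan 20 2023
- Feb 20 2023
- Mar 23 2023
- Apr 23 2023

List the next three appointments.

May 24 2023, Jun 24 2023, Jul 25 2023

Gaps between consecutive events: 31, 31, 31, 31, 31 days — a constant 31-day interval.
Apr 23 2023 + 31 days = May 24 2023.
May 24 2023 + 31 days = Jun 24 2023.
Jun 24 2023 + 31 days = Jul 25 2023.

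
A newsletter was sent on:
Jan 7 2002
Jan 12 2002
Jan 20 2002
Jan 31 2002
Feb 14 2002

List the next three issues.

Intervals are 5, 8, 11, 14 days — an arithmetic progression with common difference 3.
Next gap: 17 days. Feb 14 2002 + 17 days = Mar 3 2002.
Next gap: 20 days. Mar 3 2002 + 20 days = Mar 23 2002.
Next gap: 23 days. Mar 23 2002 + 23 days = Apr 15 2002.

Mar 3 2002, Mar 23 2002, Apr 15 2002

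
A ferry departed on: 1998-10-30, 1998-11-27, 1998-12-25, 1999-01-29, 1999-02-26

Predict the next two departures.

Every date is a Friday; gaps 28, 28, 35, 28 days.
Each is the last Friday of its month (at least one falls on the 29th or later, ruling out '4th Friday').
Last Friday of March 1999: 1999-03-26.
April 1999 ends with Friday 1999-04-30.

1999-03-26, 1999-04-30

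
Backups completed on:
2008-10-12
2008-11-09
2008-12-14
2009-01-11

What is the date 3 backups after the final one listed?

Gaps: 28, 35, 28 days — a mix of 28 and 35. Every date is a Sunday.
Each is the 2nd Sunday of its month.
2nd Sunday of February 2009: 2009-02-08.
2nd Sunday of March 2009: 2009-03-08.
2nd Sunday of April 2009: 2009-04-12.

2009-04-12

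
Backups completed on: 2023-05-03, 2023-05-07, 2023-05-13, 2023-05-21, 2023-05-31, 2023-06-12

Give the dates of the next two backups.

2023-06-26, 2023-07-12

The spacing grows by 2 each time: 4, 6, 8, 10, 12 days.
Next gap: 14 days. 2023-06-12 + 14 days = 2023-06-26.
Next gap: 16 days. 2023-06-26 + 16 days = 2023-07-12.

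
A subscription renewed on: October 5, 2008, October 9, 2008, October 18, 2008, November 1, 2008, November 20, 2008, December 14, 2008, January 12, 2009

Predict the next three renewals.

Intervals are 4, 9, 14, 19, 24, 29 days — an arithmetic progression with common difference 5.
Next gap: 34 days. January 12, 2009 + 34 days = February 15, 2009.
Next gap: 39 days. February 15, 2009 + 39 days = March 26, 2009.
Next gap: 44 days. March 26, 2009 + 44 days = May 9, 2009.

February 15, 2009; March 26, 2009; May 9, 2009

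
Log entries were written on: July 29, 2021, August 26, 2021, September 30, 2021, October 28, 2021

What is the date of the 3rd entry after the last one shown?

January 27, 2022

These are Thursdays with 28, 35, 28-day gaps.
Each is the final Thursday of its month — July 29, 2021 is past the 28th, so '4th Thursday' doesn't fit.
November 2021 ends with Thursday November 25, 2021.
December 2021 ends with Thursday December 30, 2021.
January 2022 ends with Thursday January 27, 2022.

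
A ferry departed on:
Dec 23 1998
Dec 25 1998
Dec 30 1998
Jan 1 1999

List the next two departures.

Jan 6 1999, Jan 8 1999

Gaps: 2, 5, 2 days — not constant, but cyclic with period 2.
The events fall on every Wednesday and Friday.
Next Wednesday: Jan 6 1999.
Next Friday: Jan 8 1999.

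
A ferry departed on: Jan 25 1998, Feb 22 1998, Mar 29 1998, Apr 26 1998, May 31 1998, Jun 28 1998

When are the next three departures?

Jul 26 1998, Aug 30 1998, Sep 27 1998

All Sundays; the gaps (28, 35, 28, 35, 28) vary with month length.
This is the last Sunday of each month.
July 1998 ends with Sunday Jul 26 1998.
August 1998 ends with Sunday Aug 30 1998.
September 1998 ends with Sunday Sep 27 1998.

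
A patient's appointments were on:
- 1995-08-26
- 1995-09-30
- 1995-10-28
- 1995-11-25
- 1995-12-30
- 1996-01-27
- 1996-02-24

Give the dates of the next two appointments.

These are Saturdays with 35, 28, 28, 35, 28, 28-day gaps.
Each is the final Saturday of its month — 1995-09-30 is past the 28th, so '4th Saturday' doesn't fit.
Last Saturday of March 1996: 1996-03-30.
Last Saturday of April 1996: 1996-04-27.

1996-03-30, 1996-04-27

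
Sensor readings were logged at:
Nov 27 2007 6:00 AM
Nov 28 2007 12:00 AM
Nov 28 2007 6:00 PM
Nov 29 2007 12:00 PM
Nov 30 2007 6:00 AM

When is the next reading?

Spacing: 18, 18, 18, 18 h — constant 18 h.
Nov 30 2007 6:00 AM + 18 h = Dec 1 2007 12:00 AM.

Dec 1 2007 12:00 AM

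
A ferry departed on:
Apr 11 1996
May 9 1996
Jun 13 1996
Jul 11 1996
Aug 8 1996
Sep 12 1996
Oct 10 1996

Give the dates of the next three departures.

Nov 14 1996, Dec 12 1996, Jan 9 1997

Gaps: 28, 35, 28, 28, 35, 28 days — a mix of 28 and 35. Every date is a Thursday.
Each is the 2nd Thursday of its month.
November 1996 — 2nd Thursday is Nov 14 1996.
December 1996 — 2nd Thursday is Dec 12 1996.
2nd Thursday of January 1997: Jan 9 1997.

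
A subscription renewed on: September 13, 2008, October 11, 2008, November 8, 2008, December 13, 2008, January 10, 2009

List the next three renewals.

All dates are Saturdays, 28, 28, 35, 28 days apart.
Specifically, the 2nd Saturday of each month.
February 2009 — 2nd Saturday is February 14, 2009.
2nd Saturday of March 2009: March 14, 2009.
2nd Saturday of April 2009: April 11, 2009.

February 14, 2009; March 14, 2009; April 11, 2009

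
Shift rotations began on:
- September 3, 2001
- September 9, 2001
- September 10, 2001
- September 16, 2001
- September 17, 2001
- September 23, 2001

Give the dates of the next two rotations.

Every event lands on a Monday or Sunday (gaps cycle 6, 1, 6, 1, 6).
So the schedule is: every Monday and Sunday.
Next Monday: September 24, 2001.
The following Sunday is September 30, 2001.

September 24, 2001; September 30, 2001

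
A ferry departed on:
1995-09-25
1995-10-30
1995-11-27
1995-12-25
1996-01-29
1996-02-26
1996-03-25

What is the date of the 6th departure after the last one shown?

1996-09-30

Every date is a Monday; gaps 35, 28, 28, 35, 28, 28 days.
Each is the last Monday of its month (at least one falls on the 29th or later, ruling out '4th Monday').
April 1996 ends with Monday 1996-04-29.
May 1996 ends with Monday 1996-05-27.
June 1996 ends with Monday 1996-06-24.
Last Monday of July 1996: 1996-07-29.
Last Monday of August 1996: 1996-08-26.
September 1996 ends with Monday 1996-09-30.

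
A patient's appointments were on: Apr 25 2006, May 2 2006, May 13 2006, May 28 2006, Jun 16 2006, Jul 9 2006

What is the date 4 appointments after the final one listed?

Nov 18 2006

The spacing grows by 4 each time: 7, 11, 15, 19, 23 days.
Next gap: 27 days. Jul 9 2006 + 27 days = Aug 5 2006.
Next gap: 31 days. Aug 5 2006 + 31 days = Sep 5 2006.
Next gap: 35 days. Sep 5 2006 + 35 days = Oct 10 2006.
Next gap: 39 days. Oct 10 2006 + 39 days = Nov 18 2006.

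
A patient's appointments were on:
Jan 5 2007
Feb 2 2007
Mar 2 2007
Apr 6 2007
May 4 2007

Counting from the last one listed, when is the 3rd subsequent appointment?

All dates are Fridays, 28, 28, 35, 28 days apart.
Specifically, the 1st Friday of each month.
June 2007 — 1st Friday is Jun 1 2007.
July 2007 — 1st Friday is Jul 6 2007.
August 2007 — 1st Friday is Aug 3 2007.

Aug 3 2007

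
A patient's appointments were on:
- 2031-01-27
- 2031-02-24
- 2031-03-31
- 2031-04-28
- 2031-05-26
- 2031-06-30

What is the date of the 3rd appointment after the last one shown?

2031-09-29

All Mondays; the gaps (28, 35, 28, 28, 35) vary with month length.
This is the last Monday of each month.
July 2031 ends with Monday 2031-07-28.
Last Monday of August 2031: 2031-08-25.
Last Monday of September 2031: 2031-09-29.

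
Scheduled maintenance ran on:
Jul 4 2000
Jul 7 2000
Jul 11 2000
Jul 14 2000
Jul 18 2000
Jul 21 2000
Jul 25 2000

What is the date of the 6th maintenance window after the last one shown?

Aug 15 2000

The gap pattern 3, 4, 3, 4, 3, 4 repeats every 2 events.
These are the Tuesdays and Fridays of each week.
Next Friday: Jul 28 2000.
Next Tuesday: Aug 1 2000.
The following Friday is Aug 4 2000.
Next Tuesday: Aug 8 2000.
The following Friday is Aug 11 2000.
Next Tuesday: Aug 15 2000.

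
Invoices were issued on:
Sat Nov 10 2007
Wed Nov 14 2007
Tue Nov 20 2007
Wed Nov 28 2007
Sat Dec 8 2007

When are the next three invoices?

Gaps: 4, 6, 8, 10 days — each gap is 2 larger than the previous one.
Next gap: 12 days. Sat Dec 8 2007 + 12 days = Thu Dec 20 2007.
Next gap: 14 days. Thu Dec 20 2007 + 14 days = Thu Jan 3 2008.
Next gap: 16 days. Thu Jan 3 2008 + 16 days = Sat Jan 19 2008.

Thu Dec 20 2007, Thu Jan 3 2008, Sat Jan 19 2008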